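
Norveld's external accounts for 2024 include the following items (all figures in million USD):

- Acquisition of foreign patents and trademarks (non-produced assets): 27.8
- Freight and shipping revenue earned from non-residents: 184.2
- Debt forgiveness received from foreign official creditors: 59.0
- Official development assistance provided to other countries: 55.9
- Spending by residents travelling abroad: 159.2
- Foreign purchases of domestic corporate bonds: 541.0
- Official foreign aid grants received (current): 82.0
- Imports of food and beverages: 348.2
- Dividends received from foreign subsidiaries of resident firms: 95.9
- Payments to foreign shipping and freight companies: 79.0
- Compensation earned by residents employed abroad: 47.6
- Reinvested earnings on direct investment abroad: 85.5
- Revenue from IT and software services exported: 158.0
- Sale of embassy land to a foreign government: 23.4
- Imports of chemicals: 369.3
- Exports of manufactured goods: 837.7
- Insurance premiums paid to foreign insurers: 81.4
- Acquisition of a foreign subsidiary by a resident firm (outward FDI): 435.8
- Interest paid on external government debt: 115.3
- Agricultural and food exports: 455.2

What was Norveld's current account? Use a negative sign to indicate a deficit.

Goods: 455.2 + 837.7 - 369.3 - 348.2 = 575.4
Services: 184.2 - 159.2 - 81.4 + 158.0 - 79.0 = 22.6
Primary income: -115.3 + 47.6 + 95.9 + 85.5 = 113.7
Secondary income: 82.0 - 55.9 = 26.1
Current account = 575.4 + 22.6 + 113.7 + 26.1 = 737.8
(Excluded from the current account — capital account: acquisition of foreign patents and trademarks (non-produced assets) 27.8, debt forgiveness received from foreign official creditors 59.0, sale of embassy land to a foreign government 23.4; financial account: foreign purchases of domestic corporate bonds 541.0, acquisition of a foreign subsidiary by a resident firm (outward FDI) 435.8.)

737.8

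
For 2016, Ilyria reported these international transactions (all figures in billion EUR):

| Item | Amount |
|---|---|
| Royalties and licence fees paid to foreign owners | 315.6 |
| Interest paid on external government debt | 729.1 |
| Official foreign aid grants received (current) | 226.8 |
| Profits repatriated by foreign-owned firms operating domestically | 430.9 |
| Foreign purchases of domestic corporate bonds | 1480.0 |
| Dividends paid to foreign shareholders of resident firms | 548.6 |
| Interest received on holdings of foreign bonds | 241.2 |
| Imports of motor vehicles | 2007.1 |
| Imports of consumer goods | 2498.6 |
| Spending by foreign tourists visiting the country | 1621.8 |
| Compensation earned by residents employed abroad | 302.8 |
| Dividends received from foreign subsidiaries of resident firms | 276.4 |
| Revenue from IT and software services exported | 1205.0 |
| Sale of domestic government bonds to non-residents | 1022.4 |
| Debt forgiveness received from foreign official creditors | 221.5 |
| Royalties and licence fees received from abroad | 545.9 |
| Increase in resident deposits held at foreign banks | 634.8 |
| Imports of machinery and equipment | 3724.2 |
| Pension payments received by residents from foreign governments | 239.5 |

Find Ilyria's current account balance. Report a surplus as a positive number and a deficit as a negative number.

Goods: -3724.2 - 2498.6 - 2007.1 = -8229.9
Services: 1205.0 - 315.6 + 545.9 + 1621.8 = 3057.1
Primary income: 241.2 + 276.4 - 729.1 - 430.9 - 548.6 + 302.8 = -888.2
Secondary income: 239.5 + 226.8 = 466.3
Current account = (-8229.9) + 3057.1 + (-888.2) + 466.3 = -5594.7
(Excluded from the current account — financial account: foreign purchases of domestic corporate bonds 1480.0, sale of domestic government bonds to non-residents 1022.4, increase in resident deposits held at foreign banks 634.8; capital account: debt forgiveness received from foreign official creditors 221.5.)

-5594.7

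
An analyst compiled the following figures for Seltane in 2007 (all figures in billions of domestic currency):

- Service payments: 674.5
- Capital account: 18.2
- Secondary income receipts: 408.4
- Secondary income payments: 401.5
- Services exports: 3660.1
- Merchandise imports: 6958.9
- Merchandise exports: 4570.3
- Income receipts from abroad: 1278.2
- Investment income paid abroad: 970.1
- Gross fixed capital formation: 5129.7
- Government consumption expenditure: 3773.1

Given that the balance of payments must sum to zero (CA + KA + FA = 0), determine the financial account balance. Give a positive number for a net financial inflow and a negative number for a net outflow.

Goods balance = 4570.3 - 6958.9 = -2388.6
Services balance = 3660.1 - 674.5 = 2985.6
Trade balance (goods + services) = -2388.6 + 2985.6 = 597.0
Net primary income = 1278.2 - 970.1 = 308.1
Net secondary income = 408.4 - 401.5 = 6.9
Current account = 597.0 + 308.1 + 6.9 = 912.0
Financial account = -(912.0 + 18.2) = -930.2

-930.2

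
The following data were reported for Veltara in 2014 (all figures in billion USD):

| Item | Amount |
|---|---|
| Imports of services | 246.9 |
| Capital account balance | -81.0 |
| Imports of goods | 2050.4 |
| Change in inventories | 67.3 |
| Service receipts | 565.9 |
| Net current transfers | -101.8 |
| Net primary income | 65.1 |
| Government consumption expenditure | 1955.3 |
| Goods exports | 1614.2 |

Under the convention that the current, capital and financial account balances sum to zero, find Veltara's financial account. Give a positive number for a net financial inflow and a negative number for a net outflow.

Goods balance = 1614.2 - 2050.4 = -436.2
Services balance = 565.9 - 246.9 = 319.0
Trade balance (goods + services) = -436.2 + 319.0 = -117.2
Net primary income = 65.1
Net secondary income = -101.8
Current account = -117.2 + 65.1 + (-101.8) = -153.9
Financial account = -(-153.9 + (-81.0)) = 234.9

234.9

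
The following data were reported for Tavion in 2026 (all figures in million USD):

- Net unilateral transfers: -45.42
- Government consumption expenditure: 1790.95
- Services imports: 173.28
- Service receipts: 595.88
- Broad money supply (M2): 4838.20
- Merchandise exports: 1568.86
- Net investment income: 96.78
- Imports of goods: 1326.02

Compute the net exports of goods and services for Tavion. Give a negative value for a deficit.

665.44

Goods balance = 1568.86 - 1326.02 = 242.84
Services balance = 595.88 - 173.28 = 422.60
Trade balance (goods + services) = 242.84 + 422.60 = 665.44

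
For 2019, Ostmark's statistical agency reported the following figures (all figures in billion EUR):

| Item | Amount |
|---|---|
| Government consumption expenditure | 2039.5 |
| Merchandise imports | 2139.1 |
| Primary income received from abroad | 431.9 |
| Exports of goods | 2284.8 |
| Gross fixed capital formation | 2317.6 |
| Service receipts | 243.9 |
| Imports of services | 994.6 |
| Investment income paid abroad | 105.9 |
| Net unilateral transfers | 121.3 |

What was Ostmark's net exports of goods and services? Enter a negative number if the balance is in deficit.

-605.0

Goods balance = 2284.8 - 2139.1 = 145.7
Services balance = 243.9 - 994.6 = -750.7
Trade balance (goods + services) = 145.7 + (-750.7) = -605.0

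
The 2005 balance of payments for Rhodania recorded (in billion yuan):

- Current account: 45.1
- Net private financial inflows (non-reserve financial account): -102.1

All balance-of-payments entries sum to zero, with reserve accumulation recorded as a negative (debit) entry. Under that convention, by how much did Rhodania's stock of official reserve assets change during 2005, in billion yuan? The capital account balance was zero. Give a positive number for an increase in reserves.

-57.0

Official reserve transactions balance = -(45.1 + (-102.1)) = 57.0
An accumulation of reserves is recorded as a debit (negative entry), so the change in the stock of reserves is the negative of that balance.
Change in official reserves = -(57.0) = -57.0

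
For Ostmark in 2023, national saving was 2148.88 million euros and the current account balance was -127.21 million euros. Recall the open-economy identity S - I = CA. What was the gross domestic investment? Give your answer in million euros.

2276.09

S - I = CA (net lending to the rest of the world).
I = S - CA = 2148.88 - (-127.21) = 2276.09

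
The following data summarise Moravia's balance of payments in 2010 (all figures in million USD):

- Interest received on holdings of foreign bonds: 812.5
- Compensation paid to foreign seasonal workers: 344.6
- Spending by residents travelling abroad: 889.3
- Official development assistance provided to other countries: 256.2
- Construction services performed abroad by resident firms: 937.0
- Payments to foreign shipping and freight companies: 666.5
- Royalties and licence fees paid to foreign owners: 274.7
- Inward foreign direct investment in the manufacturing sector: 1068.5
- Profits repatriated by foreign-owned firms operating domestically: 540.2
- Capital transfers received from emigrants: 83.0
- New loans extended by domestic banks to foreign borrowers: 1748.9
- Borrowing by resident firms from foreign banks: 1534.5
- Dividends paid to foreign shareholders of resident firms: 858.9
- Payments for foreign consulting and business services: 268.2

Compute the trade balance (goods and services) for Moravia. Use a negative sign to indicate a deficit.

-1161.7

Services: -666.5 - 268.2 - 889.3 + 937.0 - 274.7 = -1161.7
Trade balance = 0.0 + (-1161.7) = -1161.7
(Excluded from the trade balance — primary income: interest received on holdings of foreign bonds 812.5, compensation paid to foreign seasonal workers 344.6, profits repatriated by foreign-owned firms operating domestically 540.2, dividends paid to foreign shareholders of resident firms 858.9; secondary income: official development assistance provided to other countries 256.2; financial account: inward foreign direct investment in the manufacturing sector 1068.5, new loans extended by domestic banks to foreign borrowers 1748.9, borrowing by resident firms from foreign banks 1534.5; capital account: capital transfers received from emigrants 83.0.)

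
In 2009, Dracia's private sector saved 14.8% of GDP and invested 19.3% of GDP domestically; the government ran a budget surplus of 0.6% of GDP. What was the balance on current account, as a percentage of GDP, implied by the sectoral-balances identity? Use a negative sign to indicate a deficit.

-3.9

By the sectoral-balances identity, CA = (S_private - I) + (T - G).
Private balance = 14.8 - 19.3 = -4.5
Government balance (T - G) = 0.6
CA = -4.5 + 0.6 = -3.9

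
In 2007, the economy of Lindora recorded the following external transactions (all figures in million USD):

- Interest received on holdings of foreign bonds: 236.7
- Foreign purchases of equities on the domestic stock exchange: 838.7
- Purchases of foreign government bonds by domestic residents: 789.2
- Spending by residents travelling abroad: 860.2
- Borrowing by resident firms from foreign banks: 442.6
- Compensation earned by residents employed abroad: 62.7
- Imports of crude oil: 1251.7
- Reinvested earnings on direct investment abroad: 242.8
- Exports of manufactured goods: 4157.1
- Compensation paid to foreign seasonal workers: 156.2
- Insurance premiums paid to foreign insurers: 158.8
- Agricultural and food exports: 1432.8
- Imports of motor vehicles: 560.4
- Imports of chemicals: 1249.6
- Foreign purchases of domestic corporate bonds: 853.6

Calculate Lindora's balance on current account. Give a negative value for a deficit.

1895.2

Goods: 1432.8 - 1251.7 - 1249.6 + 4157.1 - 560.4 = 2528.2
Services: -158.8 - 860.2 = -1019.0
Primary income: 62.7 + 236.7 - 156.2 + 242.8 = 386.0
Current account = 2528.2 + (-1019.0) + 386.0 = 1895.2
(Excluded from the current account — financial account: foreign purchases of equities on the domestic stock exchange 838.7, purchases of foreign government bonds by domestic residents 789.2, borrowing by resident firms from foreign banks 442.6, foreign purchases of domestic corporate bonds 853.6.)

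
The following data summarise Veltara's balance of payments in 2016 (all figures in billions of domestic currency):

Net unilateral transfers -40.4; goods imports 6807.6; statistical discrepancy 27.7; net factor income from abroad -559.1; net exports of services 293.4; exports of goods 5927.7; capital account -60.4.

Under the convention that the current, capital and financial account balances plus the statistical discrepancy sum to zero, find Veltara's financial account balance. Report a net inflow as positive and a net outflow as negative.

1218.7

Goods balance = 5927.7 - 6807.6 = -879.9
Services balance = 293.4
Trade balance (goods + services) = -879.9 + 293.4 = -586.5
Net primary income = -559.1
Net secondary income = -40.4
Current account = -586.5 + (-559.1) + (-40.4) = -1186.0
Financial account = -(-1186.0 + (-60.4) + 27.7) = 1218.7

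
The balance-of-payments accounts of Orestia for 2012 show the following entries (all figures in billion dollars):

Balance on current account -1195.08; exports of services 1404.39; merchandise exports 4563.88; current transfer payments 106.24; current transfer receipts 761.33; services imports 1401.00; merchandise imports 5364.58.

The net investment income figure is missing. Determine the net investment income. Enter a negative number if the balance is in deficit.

Current account = goods balance + services balance + net primary income + net secondary income
Sum of the known components = -142.22
Net investment income = CA - (known components) = -1195.08 - (-142.22) = -1052.86

-1052.86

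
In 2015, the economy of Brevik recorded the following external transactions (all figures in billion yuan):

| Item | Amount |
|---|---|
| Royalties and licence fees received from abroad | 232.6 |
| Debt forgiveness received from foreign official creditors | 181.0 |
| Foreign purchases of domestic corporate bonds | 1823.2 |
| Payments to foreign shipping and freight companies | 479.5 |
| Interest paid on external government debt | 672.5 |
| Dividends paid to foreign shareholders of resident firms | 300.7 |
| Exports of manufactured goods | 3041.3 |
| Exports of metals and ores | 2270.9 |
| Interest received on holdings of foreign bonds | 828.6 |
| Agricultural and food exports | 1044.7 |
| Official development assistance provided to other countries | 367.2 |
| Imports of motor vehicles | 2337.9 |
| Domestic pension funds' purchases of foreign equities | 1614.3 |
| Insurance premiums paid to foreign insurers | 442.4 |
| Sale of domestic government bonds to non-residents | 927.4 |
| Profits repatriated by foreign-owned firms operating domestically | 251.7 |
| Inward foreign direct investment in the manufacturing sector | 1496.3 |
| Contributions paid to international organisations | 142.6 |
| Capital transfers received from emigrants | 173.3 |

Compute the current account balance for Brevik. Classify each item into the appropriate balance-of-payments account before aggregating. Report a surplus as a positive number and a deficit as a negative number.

Goods: 2270.9 + 1044.7 - 2337.9 + 3041.3 = 4019.0
Services: -442.4 + 232.6 - 479.5 = -689.3
Primary income: -672.5 - 251.7 - 300.7 + 828.6 = -396.3
Secondary income: -367.2 - 142.6 = -509.8
Current account = 4019.0 + (-689.3) + (-396.3) + (-509.8) = 2423.6
(Excluded from the current account — capital account: debt forgiveness received from foreign official creditors 181.0, capital transfers received from emigrants 173.3; financial account: foreign purchases of domestic corporate bonds 1823.2, domestic pension funds' purchases of foreign equities 1614.3, sale of domestic government bonds to non-residents 927.4, inward foreign direct investment in the manufacturing sector 1496.3.)

2423.6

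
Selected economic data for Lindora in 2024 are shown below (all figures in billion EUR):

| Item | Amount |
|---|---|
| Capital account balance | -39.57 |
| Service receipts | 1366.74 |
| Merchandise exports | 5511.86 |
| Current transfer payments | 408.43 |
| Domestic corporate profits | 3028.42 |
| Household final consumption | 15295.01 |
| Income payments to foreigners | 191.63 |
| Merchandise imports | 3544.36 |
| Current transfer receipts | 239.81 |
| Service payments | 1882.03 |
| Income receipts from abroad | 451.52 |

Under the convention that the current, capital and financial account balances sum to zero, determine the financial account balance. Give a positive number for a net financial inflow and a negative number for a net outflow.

-1503.91

Goods balance = 5511.86 - 3544.36 = 1967.50
Services balance = 1366.74 - 1882.03 = -515.29
Trade balance (goods + services) = 1967.50 + (-515.29) = 1452.21
Net primary income = 451.52 - 191.63 = 259.89
Net secondary income = 239.81 - 408.43 = -168.62
Current account = 1452.21 + 259.89 + (-168.62) = 1543.48
Financial account = -(1543.48 + (-39.57)) = -1503.91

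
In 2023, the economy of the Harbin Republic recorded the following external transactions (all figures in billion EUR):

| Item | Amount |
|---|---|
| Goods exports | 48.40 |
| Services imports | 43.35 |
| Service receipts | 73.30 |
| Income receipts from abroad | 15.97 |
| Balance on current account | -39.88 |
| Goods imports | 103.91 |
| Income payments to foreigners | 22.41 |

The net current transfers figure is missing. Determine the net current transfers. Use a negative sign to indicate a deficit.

-7.88

Current account = goods balance + services balance + net primary income + net secondary income
Sum of the known components = -32.00
Net current transfers = CA - (known components) = -39.88 - (-32.00) = -7.88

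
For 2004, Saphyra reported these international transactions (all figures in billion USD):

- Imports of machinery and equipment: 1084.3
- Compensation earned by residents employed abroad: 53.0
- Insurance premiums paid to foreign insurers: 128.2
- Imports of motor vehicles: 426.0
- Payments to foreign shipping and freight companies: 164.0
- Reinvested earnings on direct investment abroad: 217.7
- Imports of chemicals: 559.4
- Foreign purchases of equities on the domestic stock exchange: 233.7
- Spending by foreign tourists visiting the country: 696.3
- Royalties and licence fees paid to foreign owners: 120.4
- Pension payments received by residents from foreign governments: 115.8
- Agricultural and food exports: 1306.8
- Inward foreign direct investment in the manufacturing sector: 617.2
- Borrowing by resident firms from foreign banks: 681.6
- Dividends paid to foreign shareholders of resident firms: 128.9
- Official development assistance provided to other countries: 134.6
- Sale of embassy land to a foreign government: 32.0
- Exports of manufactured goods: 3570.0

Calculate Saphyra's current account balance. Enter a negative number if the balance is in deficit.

3213.8

Goods: -559.4 - 426.0 + 3570.0 + 1306.8 - 1084.3 = 2807.1
Services: -164.0 - 120.4 - 128.2 + 696.3 = 283.7
Primary income: -128.9 + 217.7 + 53.0 = 141.8
Secondary income: 115.8 - 134.6 = -18.8
Current account = 2807.1 + 283.7 + 141.8 + (-18.8) = 3213.8
(Excluded from the current account — financial account: foreign purchases of equities on the domestic stock exchange 233.7, inward foreign direct investment in the manufacturing sector 617.2, borrowing by resident firms from foreign banks 681.6; capital account: sale of embassy land to a foreign government 32.0.)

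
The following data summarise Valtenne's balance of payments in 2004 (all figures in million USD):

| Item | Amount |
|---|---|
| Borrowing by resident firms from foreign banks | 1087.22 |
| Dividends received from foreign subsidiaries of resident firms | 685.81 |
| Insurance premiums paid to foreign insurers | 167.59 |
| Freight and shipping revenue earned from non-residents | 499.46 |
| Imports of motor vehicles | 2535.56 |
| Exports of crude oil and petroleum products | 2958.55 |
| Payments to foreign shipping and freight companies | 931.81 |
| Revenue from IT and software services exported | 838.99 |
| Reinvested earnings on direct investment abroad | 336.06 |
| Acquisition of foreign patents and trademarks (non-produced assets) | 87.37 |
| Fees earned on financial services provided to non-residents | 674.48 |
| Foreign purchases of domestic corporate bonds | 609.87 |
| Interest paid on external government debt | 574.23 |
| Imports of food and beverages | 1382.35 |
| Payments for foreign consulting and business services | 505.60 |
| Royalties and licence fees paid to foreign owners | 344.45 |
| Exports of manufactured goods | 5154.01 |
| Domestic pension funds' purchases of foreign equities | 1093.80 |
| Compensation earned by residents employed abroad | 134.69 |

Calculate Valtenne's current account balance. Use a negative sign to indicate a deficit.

Goods: 2958.55 + 5154.01 - 1382.35 - 2535.56 = 4194.65
Services: -505.60 + 499.46 + 838.99 - 167.59 - 344.45 + 674.48 - 931.81 = 63.48
Primary income: 685.81 - 574.23 + 134.69 + 336.06 = 582.33
Current account = 4194.65 + 63.48 + 582.33 = 4840.46
(Excluded from the current account — financial account: borrowing by resident firms from foreign banks 1087.22, foreign purchases of domestic corporate bonds 609.87, domestic pension funds' purchases of foreign equities 1093.80; capital account: acquisition of foreign patents and trademarks (non-produced assets) 87.37.)

4840.46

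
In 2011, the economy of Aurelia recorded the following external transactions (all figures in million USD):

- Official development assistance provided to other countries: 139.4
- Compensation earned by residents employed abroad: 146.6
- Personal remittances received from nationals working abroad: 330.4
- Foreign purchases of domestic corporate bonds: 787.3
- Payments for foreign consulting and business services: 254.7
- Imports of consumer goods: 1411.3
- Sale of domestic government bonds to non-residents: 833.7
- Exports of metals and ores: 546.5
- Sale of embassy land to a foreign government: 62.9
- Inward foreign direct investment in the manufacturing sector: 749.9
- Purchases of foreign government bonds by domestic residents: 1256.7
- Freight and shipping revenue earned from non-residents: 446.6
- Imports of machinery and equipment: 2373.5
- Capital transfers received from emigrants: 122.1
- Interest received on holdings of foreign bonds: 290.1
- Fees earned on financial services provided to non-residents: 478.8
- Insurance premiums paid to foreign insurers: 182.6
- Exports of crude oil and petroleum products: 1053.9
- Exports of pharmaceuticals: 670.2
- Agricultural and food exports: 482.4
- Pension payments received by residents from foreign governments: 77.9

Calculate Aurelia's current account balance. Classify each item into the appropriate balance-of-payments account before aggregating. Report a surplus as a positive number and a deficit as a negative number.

161.9

Goods: 670.2 + 546.5 - 1411.3 + 482.4 + 1053.9 - 2373.5 = -1031.8
Services: -254.7 + 478.8 + 446.6 - 182.6 = 488.1
Primary income: 146.6 + 290.1 = 436.7
Secondary income: 77.9 + 330.4 - 139.4 = 268.9
Current account = (-1031.8) + 488.1 + 436.7 + 268.9 = 161.9
(Excluded from the current account — financial account: foreign purchases of domestic corporate bonds 787.3, sale of domestic government bonds to non-residents 833.7, inward foreign direct investment in the manufacturing sector 749.9, purchases of foreign government bonds by domestic residents 1256.7; capital account: sale of embassy land to a foreign government 62.9, capital transfers received from emigrants 122.1.)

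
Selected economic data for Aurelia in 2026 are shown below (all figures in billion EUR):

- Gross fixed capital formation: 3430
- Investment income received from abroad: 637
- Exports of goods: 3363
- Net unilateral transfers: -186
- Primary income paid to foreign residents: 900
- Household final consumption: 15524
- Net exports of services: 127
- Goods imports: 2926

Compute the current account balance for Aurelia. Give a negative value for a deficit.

Goods balance = 3363 - 2926 = 437
Services balance = 127
Trade balance (goods + services) = 437 + 127 = 564
Net primary income = 637 - 900 = -263
Net secondary income = -186
Current account = 564 + (-263) + (-186) = 115

115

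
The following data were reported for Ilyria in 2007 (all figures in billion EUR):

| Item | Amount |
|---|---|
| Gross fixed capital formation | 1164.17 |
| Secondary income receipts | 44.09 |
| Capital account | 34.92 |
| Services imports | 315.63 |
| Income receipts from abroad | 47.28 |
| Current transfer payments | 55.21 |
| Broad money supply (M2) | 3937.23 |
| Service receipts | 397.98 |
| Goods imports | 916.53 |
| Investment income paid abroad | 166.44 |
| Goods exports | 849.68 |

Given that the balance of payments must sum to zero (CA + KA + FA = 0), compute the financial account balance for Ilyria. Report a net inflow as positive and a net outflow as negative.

79.86

Goods balance = 849.68 - 916.53 = -66.85
Services balance = 397.98 - 315.63 = 82.35
Trade balance (goods + services) = -66.85 + 82.35 = 15.50
Net primary income = 47.28 - 166.44 = -119.16
Net secondary income = 44.09 - 55.21 = -11.12
Current account = 15.50 + (-119.16) + (-11.12) = -114.78
Financial account = -(-114.78 + 34.92) = 79.86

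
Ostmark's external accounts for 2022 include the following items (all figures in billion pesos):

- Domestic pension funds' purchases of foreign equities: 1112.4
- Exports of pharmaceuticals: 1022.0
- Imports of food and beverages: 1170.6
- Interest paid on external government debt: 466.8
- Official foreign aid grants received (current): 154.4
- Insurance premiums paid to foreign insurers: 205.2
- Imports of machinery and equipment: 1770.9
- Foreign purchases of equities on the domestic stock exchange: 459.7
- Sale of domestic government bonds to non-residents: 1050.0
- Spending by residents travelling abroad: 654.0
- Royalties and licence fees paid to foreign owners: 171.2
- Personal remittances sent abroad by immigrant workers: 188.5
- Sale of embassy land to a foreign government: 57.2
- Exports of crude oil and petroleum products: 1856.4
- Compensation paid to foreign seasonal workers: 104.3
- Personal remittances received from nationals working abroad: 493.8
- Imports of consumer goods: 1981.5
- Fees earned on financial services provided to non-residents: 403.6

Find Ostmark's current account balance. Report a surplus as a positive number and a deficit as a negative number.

-2782.8

Goods: 1856.4 + 1022.0 - 1170.6 - 1981.5 - 1770.9 = -2044.6
Services: -205.2 - 171.2 + 403.6 - 654.0 = -626.8
Primary income: -466.8 - 104.3 = -571.1
Secondary income: -188.5 + 154.4 + 493.8 = 459.7
Current account = (-2044.6) + (-626.8) + (-571.1) + 459.7 = -2782.8
(Excluded from the current account — financial account: domestic pension funds' purchases of foreign equities 1112.4, foreign purchases of equities on the domestic stock exchange 459.7, sale of domestic government bonds to non-residents 1050.0; capital account: sale of embassy land to a foreign government 57.2.)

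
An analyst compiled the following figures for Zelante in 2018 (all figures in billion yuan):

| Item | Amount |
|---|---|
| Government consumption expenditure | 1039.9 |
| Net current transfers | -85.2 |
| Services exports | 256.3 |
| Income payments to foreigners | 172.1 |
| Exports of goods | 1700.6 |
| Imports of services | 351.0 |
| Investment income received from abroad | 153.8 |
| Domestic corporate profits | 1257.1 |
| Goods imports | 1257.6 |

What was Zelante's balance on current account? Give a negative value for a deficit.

Goods balance = 1700.6 - 1257.6 = 443.0
Services balance = 256.3 - 351.0 = -94.7
Trade balance (goods + services) = 443.0 + (-94.7) = 348.3
Net primary income = 153.8 - 172.1 = -18.3
Net secondary income = -85.2
Current account = 348.3 + (-18.3) + (-85.2) = 244.8

244.8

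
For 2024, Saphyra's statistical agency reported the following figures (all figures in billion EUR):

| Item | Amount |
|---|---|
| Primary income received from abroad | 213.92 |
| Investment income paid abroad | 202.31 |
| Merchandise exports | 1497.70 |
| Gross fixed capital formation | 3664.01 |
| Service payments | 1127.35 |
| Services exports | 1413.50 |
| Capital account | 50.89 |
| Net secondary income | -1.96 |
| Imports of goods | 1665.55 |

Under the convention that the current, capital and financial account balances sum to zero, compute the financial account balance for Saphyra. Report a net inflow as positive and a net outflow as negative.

-178.84

Goods balance = 1497.70 - 1665.55 = -167.85
Services balance = 1413.50 - 1127.35 = 286.15
Trade balance (goods + services) = -167.85 + 286.15 = 118.30
Net primary income = 213.92 - 202.31 = 11.61
Net secondary income = -1.96
Current account = 118.30 + 11.61 + (-1.96) = 127.95
Financial account = -(127.95 + 50.89) = -178.84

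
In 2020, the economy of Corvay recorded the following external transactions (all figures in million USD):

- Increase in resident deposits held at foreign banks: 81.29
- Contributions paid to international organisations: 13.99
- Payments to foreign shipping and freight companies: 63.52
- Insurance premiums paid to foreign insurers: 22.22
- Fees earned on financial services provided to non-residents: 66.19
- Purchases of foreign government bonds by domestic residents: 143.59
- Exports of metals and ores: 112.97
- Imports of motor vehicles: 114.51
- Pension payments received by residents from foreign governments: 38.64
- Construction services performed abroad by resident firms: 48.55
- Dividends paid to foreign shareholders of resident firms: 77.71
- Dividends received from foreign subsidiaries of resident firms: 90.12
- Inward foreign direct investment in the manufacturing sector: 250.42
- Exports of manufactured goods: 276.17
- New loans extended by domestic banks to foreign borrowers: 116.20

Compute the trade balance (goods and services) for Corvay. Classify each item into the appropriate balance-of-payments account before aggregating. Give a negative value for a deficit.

Goods: 276.17 - 114.51 + 112.97 = 274.63
Services: -63.52 - 22.22 + 48.55 + 66.19 = 29.00
Trade balance = 274.63 + 29.00 = 303.63
(Excluded from the trade balance — financial account: increase in resident deposits held at foreign banks 81.29, purchases of foreign government bonds by domestic residents 143.59, inward foreign direct investment in the manufacturing sector 250.42, new loans extended by domestic banks to foreign borrowers 116.20; secondary income: contributions paid to international organisations 13.99, pension payments received by residents from foreign governments 38.64; primary income: dividends paid to foreign shareholders of resident firms 77.71, dividends received from foreign subsidiaries of resident firms 90.12.)

303.63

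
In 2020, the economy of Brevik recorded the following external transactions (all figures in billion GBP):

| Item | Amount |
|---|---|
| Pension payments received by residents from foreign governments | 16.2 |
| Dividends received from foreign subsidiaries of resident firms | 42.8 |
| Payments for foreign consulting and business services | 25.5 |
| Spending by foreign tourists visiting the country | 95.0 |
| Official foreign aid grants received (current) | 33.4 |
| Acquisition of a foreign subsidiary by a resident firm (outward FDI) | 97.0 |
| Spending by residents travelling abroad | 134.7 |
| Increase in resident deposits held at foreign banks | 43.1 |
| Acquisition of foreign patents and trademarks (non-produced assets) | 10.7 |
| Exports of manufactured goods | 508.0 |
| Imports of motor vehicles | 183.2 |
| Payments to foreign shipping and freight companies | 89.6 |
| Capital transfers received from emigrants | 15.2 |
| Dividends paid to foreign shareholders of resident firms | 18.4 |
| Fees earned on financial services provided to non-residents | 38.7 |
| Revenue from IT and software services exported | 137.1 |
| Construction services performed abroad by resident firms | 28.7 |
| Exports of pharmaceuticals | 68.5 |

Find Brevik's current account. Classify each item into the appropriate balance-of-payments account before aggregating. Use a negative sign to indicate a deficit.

Goods: 68.5 - 183.2 + 508.0 = 393.3
Services: -134.7 - 25.5 + 28.7 + 137.1 - 89.6 + 38.7 + 95.0 = 49.7
Primary income: -18.4 + 42.8 = 24.4
Secondary income: 16.2 + 33.4 = 49.6
Current account = 393.3 + 49.7 + 24.4 + 49.6 = 517.0
(Excluded from the current account — financial account: acquisition of a foreign subsidiary by a resident firm (outward FDI) 97.0, increase in resident deposits held at foreign banks 43.1; capital account: acquisition of foreign patents and trademarks (non-produced assets) 10.7, capital transfers received from emigrants 15.2.)

517.0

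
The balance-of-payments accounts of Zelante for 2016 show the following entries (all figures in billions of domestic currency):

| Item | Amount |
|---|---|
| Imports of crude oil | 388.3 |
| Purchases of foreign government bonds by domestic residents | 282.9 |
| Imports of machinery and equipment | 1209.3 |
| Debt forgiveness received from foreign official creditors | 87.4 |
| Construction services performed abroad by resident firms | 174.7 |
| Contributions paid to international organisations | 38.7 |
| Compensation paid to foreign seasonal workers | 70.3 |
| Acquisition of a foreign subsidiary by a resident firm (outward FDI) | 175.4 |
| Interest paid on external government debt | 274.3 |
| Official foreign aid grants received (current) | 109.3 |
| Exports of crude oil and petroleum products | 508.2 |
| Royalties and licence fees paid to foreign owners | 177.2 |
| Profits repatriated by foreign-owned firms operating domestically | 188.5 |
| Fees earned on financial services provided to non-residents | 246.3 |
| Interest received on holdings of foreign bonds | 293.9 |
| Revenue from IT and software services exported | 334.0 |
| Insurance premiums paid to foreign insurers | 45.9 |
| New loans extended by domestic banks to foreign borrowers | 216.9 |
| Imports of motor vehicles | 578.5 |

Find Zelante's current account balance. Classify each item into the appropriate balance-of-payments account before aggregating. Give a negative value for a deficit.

Goods: -388.3 + 508.2 - 578.5 - 1209.3 = -1667.9
Services: -45.9 - 177.2 + 334.0 + 246.3 + 174.7 = 531.9
Primary income: -70.3 - 188.5 - 274.3 + 293.9 = -239.2
Secondary income: -38.7 + 109.3 = 70.6
Current account = (-1667.9) + 531.9 + (-239.2) + 70.6 = -1304.6
(Excluded from the current account — financial account: purchases of foreign government bonds by domestic residents 282.9, acquisition of a foreign subsidiary by a resident firm (outward FDI) 175.4, new loans extended by domestic banks to foreign borrowers 216.9; capital account: debt forgiveness received from foreign official creditors 87.4.)

-1304.6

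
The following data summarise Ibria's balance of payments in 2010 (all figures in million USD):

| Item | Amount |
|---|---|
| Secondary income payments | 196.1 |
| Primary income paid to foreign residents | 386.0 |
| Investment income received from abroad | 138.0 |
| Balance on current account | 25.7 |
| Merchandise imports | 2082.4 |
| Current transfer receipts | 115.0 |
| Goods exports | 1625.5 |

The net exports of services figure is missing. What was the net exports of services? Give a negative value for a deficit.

Current account = goods balance + services balance + net primary income + net secondary income
Sum of the known components = -786.0
Net exports of services = CA - (known components) = 25.7 - (-786.0) = 811.7

811.7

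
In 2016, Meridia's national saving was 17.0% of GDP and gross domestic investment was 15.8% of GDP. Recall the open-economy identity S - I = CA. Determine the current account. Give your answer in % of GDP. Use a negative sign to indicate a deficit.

S - I = CA (net lending to the rest of the world).
CA = S - I = 17.0 - 15.8 = 1.2

1.2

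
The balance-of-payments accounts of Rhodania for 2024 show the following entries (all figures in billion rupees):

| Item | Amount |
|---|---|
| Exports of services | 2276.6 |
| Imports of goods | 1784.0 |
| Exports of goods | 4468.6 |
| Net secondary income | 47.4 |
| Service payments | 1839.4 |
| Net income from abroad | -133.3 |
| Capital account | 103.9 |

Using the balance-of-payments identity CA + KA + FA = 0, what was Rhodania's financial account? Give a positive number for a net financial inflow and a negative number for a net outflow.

Goods balance = 4468.6 - 1784.0 = 2684.6
Services balance = 2276.6 - 1839.4 = 437.2
Trade balance (goods + services) = 2684.6 + 437.2 = 3121.8
Net primary income = -133.3
Net secondary income = 47.4
Current account = 3121.8 + (-133.3) + 47.4 = 3035.9
Financial account = -(3035.9 + 103.9) = -3139.8

-3139.8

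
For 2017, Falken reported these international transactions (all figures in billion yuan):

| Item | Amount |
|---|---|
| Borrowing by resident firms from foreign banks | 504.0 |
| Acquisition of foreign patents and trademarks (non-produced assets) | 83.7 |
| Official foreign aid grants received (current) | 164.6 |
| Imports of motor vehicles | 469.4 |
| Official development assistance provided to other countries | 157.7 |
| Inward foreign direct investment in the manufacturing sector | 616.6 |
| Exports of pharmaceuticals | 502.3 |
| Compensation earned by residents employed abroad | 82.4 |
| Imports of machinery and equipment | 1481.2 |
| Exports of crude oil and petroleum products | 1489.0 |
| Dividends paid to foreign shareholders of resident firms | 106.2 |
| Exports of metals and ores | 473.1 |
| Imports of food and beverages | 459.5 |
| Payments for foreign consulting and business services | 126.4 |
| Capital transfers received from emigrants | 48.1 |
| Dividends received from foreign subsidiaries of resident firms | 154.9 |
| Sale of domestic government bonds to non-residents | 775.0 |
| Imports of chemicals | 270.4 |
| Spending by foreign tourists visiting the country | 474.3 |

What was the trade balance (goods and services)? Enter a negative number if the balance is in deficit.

Goods: 502.3 - 459.5 - 469.4 + 473.1 + 1489.0 - 1481.2 - 270.4 = -216.1
Services: 474.3 - 126.4 = 347.9
Trade balance = -216.1 + 347.9 = 131.8
(Excluded from the trade balance — financial account: borrowing by resident firms from foreign banks 504.0, inward foreign direct investment in the manufacturing sector 616.6, sale of domestic government bonds to non-residents 775.0; capital account: acquisition of foreign patents and trademarks (non-produced assets) 83.7, capital transfers received from emigrants 48.1; secondary income: official foreign aid grants received (current) 164.6, official development assistance provided to other countries 157.7; primary income: compensation earned by residents employed abroad 82.4, dividends paid to foreign shareholders of resident firms 106.2, dividends received from foreign subsidiaries of resident firms 154.9.)

131.8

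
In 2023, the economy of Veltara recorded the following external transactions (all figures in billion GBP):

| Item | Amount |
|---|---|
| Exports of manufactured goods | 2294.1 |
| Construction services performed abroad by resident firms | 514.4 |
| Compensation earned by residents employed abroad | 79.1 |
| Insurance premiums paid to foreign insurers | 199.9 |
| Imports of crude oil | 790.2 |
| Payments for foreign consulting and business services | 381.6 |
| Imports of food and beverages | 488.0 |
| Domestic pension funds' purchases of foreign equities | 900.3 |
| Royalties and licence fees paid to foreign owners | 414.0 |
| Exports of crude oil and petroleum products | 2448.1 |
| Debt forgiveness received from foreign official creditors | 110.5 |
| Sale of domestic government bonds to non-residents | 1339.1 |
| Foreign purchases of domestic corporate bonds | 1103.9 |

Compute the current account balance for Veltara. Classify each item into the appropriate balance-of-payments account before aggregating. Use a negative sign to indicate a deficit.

Goods: 2294.1 - 488.0 + 2448.1 - 790.2 = 3464.0
Services: -414.0 - 381.6 - 199.9 + 514.4 = -481.1
Primary income: 79.1
Current account = 3464.0 + (-481.1) + 79.1 = 3062.0
(Excluded from the current account — financial account: domestic pension funds' purchases of foreign equities 900.3, sale of domestic government bonds to non-residents 1339.1, foreign purchases of domestic corporate bonds 1103.9; capital account: debt forgiveness received from foreign official creditors 110.5.)

3062.0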